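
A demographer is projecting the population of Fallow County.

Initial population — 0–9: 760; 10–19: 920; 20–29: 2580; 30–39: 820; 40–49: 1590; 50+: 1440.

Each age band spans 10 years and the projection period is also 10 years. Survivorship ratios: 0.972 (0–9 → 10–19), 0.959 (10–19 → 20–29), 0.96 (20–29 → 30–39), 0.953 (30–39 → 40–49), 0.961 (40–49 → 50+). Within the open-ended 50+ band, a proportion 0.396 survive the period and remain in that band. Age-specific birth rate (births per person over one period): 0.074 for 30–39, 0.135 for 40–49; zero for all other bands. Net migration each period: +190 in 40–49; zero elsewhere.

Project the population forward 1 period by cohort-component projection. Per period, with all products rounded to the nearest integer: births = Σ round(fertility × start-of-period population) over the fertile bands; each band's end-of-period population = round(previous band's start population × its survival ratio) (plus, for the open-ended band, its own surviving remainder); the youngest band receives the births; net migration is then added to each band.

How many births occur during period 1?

— Period 1 —
Births: 820 * 0.074 = 61, 1590 * 0.135 = 215 → total 276
10–19: 760 * 0.972 = 739
20–29: 920 * 0.959 = 882
30–39: 2580 * 0.96 = 2477
40–49: 820 * 0.953 = 781
50+: 1590 * 0.961 + 1440 * 0.396 = 1528 + 570 = 2098
Net migration: 40–49 + 190 → 971
End of period: [276, 739, 882, 2477, 971, 2098]

276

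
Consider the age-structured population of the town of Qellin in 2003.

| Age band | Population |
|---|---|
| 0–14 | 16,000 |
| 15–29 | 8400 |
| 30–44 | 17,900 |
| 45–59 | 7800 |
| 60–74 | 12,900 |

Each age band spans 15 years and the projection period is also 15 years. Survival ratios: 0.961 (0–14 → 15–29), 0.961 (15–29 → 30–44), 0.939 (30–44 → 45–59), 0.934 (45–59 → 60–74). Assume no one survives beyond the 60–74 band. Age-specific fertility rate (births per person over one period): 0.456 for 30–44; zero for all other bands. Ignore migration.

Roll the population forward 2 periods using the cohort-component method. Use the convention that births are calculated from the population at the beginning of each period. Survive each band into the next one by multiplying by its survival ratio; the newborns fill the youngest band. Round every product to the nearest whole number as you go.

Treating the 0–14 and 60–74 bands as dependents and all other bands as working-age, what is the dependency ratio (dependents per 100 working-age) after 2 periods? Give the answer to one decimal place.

Period 1:
Births: 17900 × 0.456 = 8162
15–29: 16000 × 0.961 = 15376
30–44: 8400 × 0.961 = 8072
45–59: 17900 × 0.939 = 16808
60–74: 7800 × 0.934 = 7285
→ [8162, 15376, 8072, 16808, 7285]
Period 2:
Births: 8072 × 0.456 = 3681
15–29: 8162 × 0.961 = 7844
30–44: 15376 × 0.961 = 14776
45–59: 8072 × 0.939 = 7580
60–74: 16808 × 0.934 = 15699
→ [3681, 7844, 14776, 7580, 15699]
Dependents (band 0–14 + band 60–74) = 3681 + 15699 = 19380; working-age = 30200; ratio = 19380/30200 × 100 = 64.2

64.2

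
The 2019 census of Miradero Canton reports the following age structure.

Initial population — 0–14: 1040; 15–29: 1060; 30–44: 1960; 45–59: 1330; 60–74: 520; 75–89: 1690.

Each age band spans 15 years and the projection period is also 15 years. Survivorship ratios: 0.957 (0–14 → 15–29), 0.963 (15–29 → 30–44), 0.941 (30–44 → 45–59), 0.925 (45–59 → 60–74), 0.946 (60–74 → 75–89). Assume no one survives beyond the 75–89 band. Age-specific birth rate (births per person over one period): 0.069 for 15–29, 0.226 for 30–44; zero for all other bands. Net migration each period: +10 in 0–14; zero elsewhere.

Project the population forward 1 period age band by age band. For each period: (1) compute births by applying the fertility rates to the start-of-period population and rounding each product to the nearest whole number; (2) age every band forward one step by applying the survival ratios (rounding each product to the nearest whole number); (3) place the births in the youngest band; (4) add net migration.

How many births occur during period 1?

(Bands numbered youngest = 1 to oldest = 6.)
Period 1.
Births: 1060 * 0.069 = 73  |  1960 * 0.226 = 443 → 516
Band 2: 1040 * 0.957 = 995
Band 3: 1060 * 0.963 = 1021
Band 4: 1960 * 0.941 = 1844
Band 5: 1330 * 0.925 = 1230
Band 6: 520 * 0.946 = 492
Net migration: Band 1 + 10 → 526
Population now: 0–14=526, 15–29=995, 30–44=1021, 45–59=1844, 60–74=1230, 75–89=492

516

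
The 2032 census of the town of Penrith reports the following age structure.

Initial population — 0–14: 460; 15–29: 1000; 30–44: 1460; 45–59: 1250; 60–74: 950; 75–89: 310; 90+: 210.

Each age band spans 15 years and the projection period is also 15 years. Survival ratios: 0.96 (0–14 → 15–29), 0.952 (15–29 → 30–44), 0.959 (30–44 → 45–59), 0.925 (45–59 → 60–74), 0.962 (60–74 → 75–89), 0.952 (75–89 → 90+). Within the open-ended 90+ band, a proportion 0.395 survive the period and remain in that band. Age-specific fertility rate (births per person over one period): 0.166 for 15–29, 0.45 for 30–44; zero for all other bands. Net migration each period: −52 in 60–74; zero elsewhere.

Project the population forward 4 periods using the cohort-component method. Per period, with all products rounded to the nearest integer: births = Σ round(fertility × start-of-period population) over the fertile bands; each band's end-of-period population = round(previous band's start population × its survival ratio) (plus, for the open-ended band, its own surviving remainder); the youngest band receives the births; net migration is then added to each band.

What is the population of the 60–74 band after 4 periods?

322

After projecting period 1:
Births: 1000 × 0.166 = 166 ; 1460 × 0.45 = 657 → total 823
15–29: 460 × 0.96 = 442
30–44: 1000 × 0.952 = 952
45–59: 1460 × 0.959 = 1400
60–74: 1250 × 0.925 = 1156
75–89: 950 × 0.962 = 914
90+: 310 × 0.952 + 210 × 0.395 = 295 + 83 = 378
Net migration: 60–74 − 52 → 1104
Giving 823 / 442 / 952 / 1400 / 1104 / 914 / 378.
After projecting period 2:
Births: 442 × 0.166 = 73 ; 952 × 0.45 = 428 → total 501
15–29: 823 × 0.96 = 790
30–44: 442 × 0.952 = 421
45–59: 952 × 0.959 = 913
60–74: 1400 × 0.925 = 1295
75–89: 1104 × 0.962 = 1062
90+: 914 × 0.952 + 378 × 0.395 = 870 + 149 = 1019
Net migration: 60–74 − 52 → 1243
Giving 501 / 790 / 421 / 913 / 1243 / 1062 / 1019.
After projecting period 3:
Births: 790 × 0.166 = 131 ; 421 × 0.45 = 189 → total 320
15–29: 501 × 0.96 = 481
30–44: 790 × 0.952 = 752
45–59: 421 × 0.959 = 404
60–74: 913 × 0.925 = 845
75–89: 1243 × 0.962 = 1196
90+: 1062 × 0.952 + 1019 × 0.395 = 1011 + 403 = 1414
Net migration: 60–74 − 52 → 793
Giving 320 / 481 / 752 / 404 / 793 / 1196 / 1414.
After projecting period 4:
Births: 481 × 0.166 = 80 ; 752 × 0.45 = 338 → total 418
15–29: 320 × 0.96 = 307
30–44: 481 × 0.952 = 458
45–59: 752 × 0.959 = 721
60–74: 404 × 0.925 = 374
75–89: 793 × 0.962 = 763
90+: 1196 × 0.952 + 1414 × 0.395 = 1139 + 559 = 1698
Net migration: 60–74 − 52 → 322
Giving 418 / 307 / 458 / 721 / 322 / 763 / 1698.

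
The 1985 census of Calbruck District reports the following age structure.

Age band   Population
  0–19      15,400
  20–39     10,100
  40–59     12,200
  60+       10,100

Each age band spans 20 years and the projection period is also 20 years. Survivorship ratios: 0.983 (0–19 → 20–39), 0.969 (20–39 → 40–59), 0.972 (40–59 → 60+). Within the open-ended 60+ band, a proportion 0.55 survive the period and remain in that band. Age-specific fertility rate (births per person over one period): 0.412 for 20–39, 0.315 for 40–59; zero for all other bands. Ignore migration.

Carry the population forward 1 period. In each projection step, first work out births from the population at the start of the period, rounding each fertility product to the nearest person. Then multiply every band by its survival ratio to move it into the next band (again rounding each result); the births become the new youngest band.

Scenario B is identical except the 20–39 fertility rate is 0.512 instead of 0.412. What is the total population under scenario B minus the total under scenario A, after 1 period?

Let band 1 be 0–19 through band 4 = 60+.
Period 1:
Births: 10100 * 0.412 = 4161, 12200 * 0.315 = 3843 → 8004
Band 2: 15400 * 0.983 = 15138
Band 3: 10100 * 0.969 = 9787
Band 4: 12200 * 0.972 + 10100 * 0.55 = 11858 + 5555 = 17413
→ [8004, 15138, 9787, 17413]
Scenario A total after 1 period: 50342
Scenario B projection —
Period 1:
Births: 10100 * 0.512 = 5171, 12200 * 0.315 = 3843 → 9014
Band 2: 15400 * 0.983 = 15138
Band 3: 10100 * 0.969 = 9787
Band 4: 12200 * 0.972 + 10100 * 0.55 = 11858 + 5555 = 17413
→ [9014, 15138, 9787, 17413]
Scenario B total after 1 period: 51352
Difference B − A = 51352 − 50342 = 1010

1010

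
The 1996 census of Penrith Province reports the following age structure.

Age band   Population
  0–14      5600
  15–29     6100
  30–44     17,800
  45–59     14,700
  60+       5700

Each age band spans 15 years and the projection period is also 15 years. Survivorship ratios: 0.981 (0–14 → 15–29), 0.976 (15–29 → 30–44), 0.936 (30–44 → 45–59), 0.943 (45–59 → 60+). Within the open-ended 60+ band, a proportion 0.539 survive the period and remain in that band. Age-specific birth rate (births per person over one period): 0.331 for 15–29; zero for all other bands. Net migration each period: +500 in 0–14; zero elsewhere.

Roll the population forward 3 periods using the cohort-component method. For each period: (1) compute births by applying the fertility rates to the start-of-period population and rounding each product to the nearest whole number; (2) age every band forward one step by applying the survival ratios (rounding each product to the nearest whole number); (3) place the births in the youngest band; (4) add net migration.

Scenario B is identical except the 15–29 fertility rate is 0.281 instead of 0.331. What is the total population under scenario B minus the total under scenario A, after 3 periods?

-770

[period 1]
Births: 6100 × 0.331 = 2019
15–29: 5600 × 0.981 = 5494
30–44: 6100 × 0.976 = 5954
45–59: 17800 × 0.936 = 16661
60+: 14700 × 0.943 + 5700 × 0.539 = 13862 + 3072 = 16934
Net migration: 0–14 + 500 → 2519
→ [2519, 5494, 5954, 16661, 16934]
[period 2]
Births: 5494 × 0.331 = 1819
15–29: 2519 × 0.981 = 2471
30–44: 5494 × 0.976 = 5362
45–59: 5954 × 0.936 = 5573
60+: 16661 × 0.943 + 16934 × 0.539 = 15711 + 9127 = 24838
Net migration: 0–14 + 500 → 2319
→ [2319, 2471, 5362, 5573, 24838]
[period 3]
Births: 2471 × 0.331 = 818
15–29: 2319 × 0.981 = 2275
30–44: 2471 × 0.976 = 2412
45–59: 5362 × 0.936 = 5019
60+: 5573 × 0.943 + 24838 × 0.539 = 5255 + 13388 = 18643
Net migration: 0–14 + 500 → 1318
→ [1318, 2275, 2412, 5019, 18643]
Scenario A total after 3 periods: 29667
Scenario B projection —
[period 1]
Births: 6100 × 0.281 = 1714
15–29: 5600 × 0.981 = 5494
30–44: 6100 × 0.976 = 5954
45–59: 17800 × 0.936 = 16661
60+: 14700 × 0.943 + 5700 × 0.539 = 13862 + 3072 = 16934
Net migration: 0–14 + 500 → 2214
→ [2214, 5494, 5954, 16661, 16934]
[period 2]
Births: 5494 × 0.281 = 1544
15–29: 2214 × 0.981 = 2172
30–44: 5494 × 0.976 = 5362
45–59: 5954 × 0.936 = 5573
60+: 16661 × 0.943 + 16934 × 0.539 = 15711 + 9127 = 24838
Net migration: 0–14 + 500 → 2044
→ [2044, 2172, 5362, 5573, 24838]
[period 3]
Births: 2172 × 0.281 = 610
15–29: 2044 × 0.981 = 2005
30–44: 2172 × 0.976 = 2120
45–59: 5362 × 0.936 = 5019
60+: 5573 × 0.943 + 24838 × 0.539 = 5255 + 13388 = 18643
Net migration: 0–14 + 500 → 1110
→ [1110, 2005, 2120, 5019, 18643]
Scenario B total after 3 periods: 28897
Difference B − A = 28897 − 29667 = -770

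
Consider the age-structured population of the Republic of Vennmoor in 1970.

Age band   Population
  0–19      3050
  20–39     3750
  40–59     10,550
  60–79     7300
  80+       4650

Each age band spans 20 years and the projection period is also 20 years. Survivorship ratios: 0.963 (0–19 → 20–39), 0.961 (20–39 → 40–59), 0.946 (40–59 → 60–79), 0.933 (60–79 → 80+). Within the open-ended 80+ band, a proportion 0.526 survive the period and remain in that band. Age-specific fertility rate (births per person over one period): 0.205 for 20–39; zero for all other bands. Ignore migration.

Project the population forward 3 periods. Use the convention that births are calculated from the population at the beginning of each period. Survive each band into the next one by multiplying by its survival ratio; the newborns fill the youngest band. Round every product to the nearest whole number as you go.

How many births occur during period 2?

602

(Groups numbered youngest = 1 to oldest = 5.)
After projecting period 1:
Births: 3750 * 0.205 = 769
Group 2: 3050 * 0.963 = 2937
Group 3: 3750 * 0.961 = 3604
Group 4: 10550 * 0.946 = 9980
Group 5: 7300 * 0.933 + 4650 * 0.526 = 6811 + 2446 = 9257
Population now: 0–19=769, 20–39=2937, 40–59=3604, 60–79=9980, 80+=9257
After projecting period 2:
Births: 2937 * 0.205 = 602
Group 2: 769 * 0.963 = 741
Group 3: 2937 * 0.961 = 2822
Group 4: 3604 * 0.946 = 3409
Group 5: 9980 * 0.933 + 9257 * 0.526 = 9311 + 4869 = 14180
Population now: 0–19=602, 20–39=741, 40–59=2822, 60–79=3409, 80+=14180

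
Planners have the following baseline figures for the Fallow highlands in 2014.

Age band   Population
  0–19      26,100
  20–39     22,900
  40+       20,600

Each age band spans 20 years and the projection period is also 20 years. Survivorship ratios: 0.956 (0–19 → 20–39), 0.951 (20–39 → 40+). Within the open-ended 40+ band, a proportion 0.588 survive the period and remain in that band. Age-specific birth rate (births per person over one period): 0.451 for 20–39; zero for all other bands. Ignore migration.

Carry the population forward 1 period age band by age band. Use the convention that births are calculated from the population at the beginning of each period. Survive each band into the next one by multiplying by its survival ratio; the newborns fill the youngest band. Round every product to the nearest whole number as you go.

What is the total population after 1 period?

[period 1]
Births: 22900 * 0.451 = 10328
20–39: 26100 * 0.956 = 24952
40+: 22900 * 0.951 + 20600 * 0.588 = 21778 + 12113 = 33891
Population now: 0–19=10328, 20–39=24952, 40+=33891
Total after period 1: 10328 + 24952 + 33891 = 69171

69171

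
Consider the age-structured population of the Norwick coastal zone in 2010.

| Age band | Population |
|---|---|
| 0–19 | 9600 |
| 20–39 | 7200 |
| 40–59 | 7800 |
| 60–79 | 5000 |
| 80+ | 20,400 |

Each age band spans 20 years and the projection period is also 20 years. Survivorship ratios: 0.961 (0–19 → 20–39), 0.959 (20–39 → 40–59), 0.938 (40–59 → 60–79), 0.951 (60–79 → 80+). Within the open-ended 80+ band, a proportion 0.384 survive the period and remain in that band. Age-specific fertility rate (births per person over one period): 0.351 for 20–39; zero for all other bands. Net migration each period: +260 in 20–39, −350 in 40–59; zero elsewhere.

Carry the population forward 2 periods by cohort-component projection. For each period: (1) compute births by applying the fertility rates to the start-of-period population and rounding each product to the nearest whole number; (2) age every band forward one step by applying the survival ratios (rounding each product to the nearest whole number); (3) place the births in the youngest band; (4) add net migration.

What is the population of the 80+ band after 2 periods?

11792

Call the groups 1 to 5, youngest first.
Period 1.
Births: 7200 × 0.351 = 2527
Group 2: 9600 × 0.961 = 9226
Group 3: 7200 × 0.959 = 6905
Group 4: 7800 × 0.938 = 7316
Group 5: 5000 × 0.951 + 20400 × 0.384 = 4755 + 7834 = 12589
Net migration: Group 2 + 260 → 9486; Group 3 − 350 → 6555
→ [2527, 9486, 6555, 7316, 12589]
Period 2.
Births: 9486 × 0.351 = 3330
Group 2: 2527 × 0.961 = 2428
Group 3: 9486 × 0.959 = 9097
Group 4: 6555 × 0.938 = 6149
Group 5: 7316 × 0.951 + 12589 × 0.384 = 6958 + 4834 = 11792
Net migration: Group 2 + 260 → 2688; Group 3 − 350 → 8747
→ [3330, 2688, 8747, 6149, 11792]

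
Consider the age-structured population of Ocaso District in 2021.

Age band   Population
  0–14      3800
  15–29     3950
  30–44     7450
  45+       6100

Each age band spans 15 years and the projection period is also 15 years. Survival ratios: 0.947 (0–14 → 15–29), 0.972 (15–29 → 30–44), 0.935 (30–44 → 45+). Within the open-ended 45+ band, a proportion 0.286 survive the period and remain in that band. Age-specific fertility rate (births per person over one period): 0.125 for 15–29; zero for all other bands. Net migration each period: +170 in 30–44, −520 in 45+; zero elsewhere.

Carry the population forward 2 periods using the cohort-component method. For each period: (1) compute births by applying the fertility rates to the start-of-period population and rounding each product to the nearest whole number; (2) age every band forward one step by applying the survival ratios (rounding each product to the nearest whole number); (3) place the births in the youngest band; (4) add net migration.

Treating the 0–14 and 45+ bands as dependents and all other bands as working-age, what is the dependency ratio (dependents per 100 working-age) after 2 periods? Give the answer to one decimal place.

Period 1.
Births: 3950 × 0.125 = 494
15–29: 3800 × 0.947 = 3599
30–44: 3950 × 0.972 = 3839
45+: 7450 × 0.935 + 6100 × 0.286 = 6966 + 1745 = 8711
Net migration: 30–44 + 170 → 4009; 45+ − 520 → 8191
→ [494, 3599, 4009, 8191]
Period 2.
Births: 3599 × 0.125 = 450
15–29: 494 × 0.947 = 468
30–44: 3599 × 0.972 = 3498
45+: 4009 × 0.935 + 8191 × 0.286 = 3748 + 2343 = 6091
Net migration: 30–44 + 170 → 3668; 45+ − 520 → 5571
→ [450, 468, 3668, 5571]
Dependents (band 0–14 + band 45+) = 450 + 5571 = 6021; working-age = 4136; ratio = 6021/4136 × 100 = 145.6

145.6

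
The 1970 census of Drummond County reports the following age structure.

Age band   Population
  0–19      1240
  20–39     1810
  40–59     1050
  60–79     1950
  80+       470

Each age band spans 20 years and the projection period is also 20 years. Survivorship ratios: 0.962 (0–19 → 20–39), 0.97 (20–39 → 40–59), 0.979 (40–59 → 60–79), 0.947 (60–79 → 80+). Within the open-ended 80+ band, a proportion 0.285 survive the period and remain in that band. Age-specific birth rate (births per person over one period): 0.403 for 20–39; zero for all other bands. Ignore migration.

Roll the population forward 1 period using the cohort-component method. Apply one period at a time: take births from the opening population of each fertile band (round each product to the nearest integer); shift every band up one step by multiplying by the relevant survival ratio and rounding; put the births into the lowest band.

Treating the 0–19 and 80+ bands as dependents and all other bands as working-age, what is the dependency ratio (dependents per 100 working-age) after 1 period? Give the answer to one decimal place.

(Groups numbered youngest = 1 to oldest = 5.)
[period 1]
Births: 1810 * 0.403 = 729
Group 2: 1240 * 0.962 = 1193
Group 3: 1810 * 0.97 = 1756
Group 4: 1050 * 0.979 = 1028
Group 5: 1950 * 0.947 + 470 * 0.285 = 1847 + 134 = 1981
→ [729, 1193, 1756, 1028, 1981]
Dependents (band 0–19 + band 80+) = 729 + 1981 = 2710; working-age = 3977; ratio = 2710/3977 × 100 = 68.1

68.1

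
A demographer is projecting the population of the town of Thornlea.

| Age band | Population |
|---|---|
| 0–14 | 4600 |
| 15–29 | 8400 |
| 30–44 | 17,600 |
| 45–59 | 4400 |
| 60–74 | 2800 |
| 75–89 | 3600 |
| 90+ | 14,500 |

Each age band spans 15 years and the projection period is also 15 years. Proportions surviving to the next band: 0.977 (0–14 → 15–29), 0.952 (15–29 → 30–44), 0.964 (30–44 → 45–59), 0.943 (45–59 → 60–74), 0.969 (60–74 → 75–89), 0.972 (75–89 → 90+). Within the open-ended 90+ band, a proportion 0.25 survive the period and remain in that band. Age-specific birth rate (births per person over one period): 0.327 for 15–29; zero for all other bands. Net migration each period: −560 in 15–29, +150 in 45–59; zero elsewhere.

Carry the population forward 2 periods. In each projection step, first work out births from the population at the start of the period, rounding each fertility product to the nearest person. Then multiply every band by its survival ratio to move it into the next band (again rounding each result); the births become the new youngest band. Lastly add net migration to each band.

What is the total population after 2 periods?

— Period 1 —
Births: 8400 × 0.327 = 2747
15–29: 4600 × 0.977 = 4494
30–44: 8400 × 0.952 = 7997
45–59: 17600 × 0.964 = 16966
60–74: 4400 × 0.943 = 4149
75–89: 2800 × 0.969 = 2713
90+: 3600 × 0.972 + 14500 × 0.25 = 3499 + 3625 = 7124
Net migration: 15–29 − 560 → 3934; 45–59 + 150 → 17116
End of period: [2747, 3934, 7997, 17116, 4149, 2713, 7124]
— Period 2 —
Births: 3934 × 0.327 = 1286
15–29: 2747 × 0.977 = 2684
30–44: 3934 × 0.952 = 3745
45–59: 7997 × 0.964 = 7709
60–74: 17116 × 0.943 = 16140
75–89: 4149 × 0.969 = 4020
90+: 2713 × 0.972 + 7124 × 0.25 = 2637 + 1781 = 4418
Net migration: 15–29 − 560 → 2124; 45–59 + 150 → 7859
End of period: [1286, 2124, 3745, 7859, 16140, 4020, 4418]
Total after period 2: 1286 + 2124 + 3745 + 7859 + 16140 + 4020 + 4418 = 39592

39592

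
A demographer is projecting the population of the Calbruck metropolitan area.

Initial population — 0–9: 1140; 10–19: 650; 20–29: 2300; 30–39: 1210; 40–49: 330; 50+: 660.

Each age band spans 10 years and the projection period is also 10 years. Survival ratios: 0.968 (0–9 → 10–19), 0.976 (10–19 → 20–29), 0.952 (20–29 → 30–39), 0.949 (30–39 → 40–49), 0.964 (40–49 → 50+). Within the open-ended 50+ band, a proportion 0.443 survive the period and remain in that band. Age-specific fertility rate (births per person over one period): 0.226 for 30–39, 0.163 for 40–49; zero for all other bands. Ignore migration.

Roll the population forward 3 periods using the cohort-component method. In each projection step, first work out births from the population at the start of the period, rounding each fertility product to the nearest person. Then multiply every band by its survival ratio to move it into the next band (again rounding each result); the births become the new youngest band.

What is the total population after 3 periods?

Period 1:
Births: 1210 × 0.226 = 273  |  330 × 0.163 = 54 → 327
10–19: 1140 × 0.968 = 1104
20–29: 650 × 0.976 = 634
30–39: 2300 × 0.952 = 2190
40–49: 1210 × 0.949 = 1148
50+: 330 × 0.964 + 660 × 0.443 = 318 + 292 = 610
Giving 327 / 1104 / 634 / 2190 / 1148 / 610.
Period 2:
Births: 2190 × 0.226 = 495  |  1148 × 0.163 = 187 → 682
10–19: 327 × 0.968 = 317
20–29: 1104 × 0.976 = 1078
30–39: 634 × 0.952 = 604
40–49: 2190 × 0.949 = 2078
50+: 1148 × 0.964 + 610 × 0.443 = 1107 + 270 = 1377
Giving 682 / 317 / 1078 / 604 / 2078 / 1377.
Period 3:
Births: 604 × 0.226 = 137  |  2078 × 0.163 = 339 → 476
10–19: 682 × 0.968 = 660
20–29: 317 × 0.976 = 309
30–39: 1078 × 0.952 = 1026
40–49: 604 × 0.949 = 573
50+: 2078 × 0.964 + 1377 × 0.443 = 2003 + 610 = 2613
Giving 476 / 660 / 309 / 1026 / 573 / 2613.
Total after period 3: 476 + 660 + 309 + 1026 + 573 + 2613 = 5657

5657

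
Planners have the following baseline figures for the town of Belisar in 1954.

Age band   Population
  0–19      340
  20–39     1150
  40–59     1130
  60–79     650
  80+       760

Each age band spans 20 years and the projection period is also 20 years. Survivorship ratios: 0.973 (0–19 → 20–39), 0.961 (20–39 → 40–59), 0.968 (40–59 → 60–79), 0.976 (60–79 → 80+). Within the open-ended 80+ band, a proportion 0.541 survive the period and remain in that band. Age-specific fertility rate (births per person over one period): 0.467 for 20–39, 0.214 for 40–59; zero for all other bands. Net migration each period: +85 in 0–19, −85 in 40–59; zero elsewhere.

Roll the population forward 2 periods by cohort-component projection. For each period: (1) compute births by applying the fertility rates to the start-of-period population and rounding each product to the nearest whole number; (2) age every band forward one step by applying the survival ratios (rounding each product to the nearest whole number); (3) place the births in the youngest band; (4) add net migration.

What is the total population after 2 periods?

Period 1:
Births: 1150 × 0.467 = 537, 1130 × 0.214 = 242 → total 779
20–39: 340 × 0.973 = 331
40–59: 1150 × 0.961 = 1105
60–79: 1130 × 0.968 = 1094
80+: 650 × 0.976 + 760 × 0.541 = 634 + 411 = 1045
Net migration: 0–19 + 85 → 864; 40–59 − 85 → 1020
End of period: [864, 331, 1020, 1094, 1045]
Period 2:
Births: 331 × 0.467 = 155, 1020 × 0.214 = 218 → total 373
20–39: 864 × 0.973 = 841
40–59: 331 × 0.961 = 318
60–79: 1020 × 0.968 = 987
80+: 1094 × 0.976 + 1045 × 0.541 = 1068 + 565 = 1633
Net migration: 0–19 + 85 → 458; 40–59 − 85 → 233
End of period: [458, 841, 233, 987, 1633]
Total after period 2: 458 + 841 + 233 + 987 + 1633 = 4152

4152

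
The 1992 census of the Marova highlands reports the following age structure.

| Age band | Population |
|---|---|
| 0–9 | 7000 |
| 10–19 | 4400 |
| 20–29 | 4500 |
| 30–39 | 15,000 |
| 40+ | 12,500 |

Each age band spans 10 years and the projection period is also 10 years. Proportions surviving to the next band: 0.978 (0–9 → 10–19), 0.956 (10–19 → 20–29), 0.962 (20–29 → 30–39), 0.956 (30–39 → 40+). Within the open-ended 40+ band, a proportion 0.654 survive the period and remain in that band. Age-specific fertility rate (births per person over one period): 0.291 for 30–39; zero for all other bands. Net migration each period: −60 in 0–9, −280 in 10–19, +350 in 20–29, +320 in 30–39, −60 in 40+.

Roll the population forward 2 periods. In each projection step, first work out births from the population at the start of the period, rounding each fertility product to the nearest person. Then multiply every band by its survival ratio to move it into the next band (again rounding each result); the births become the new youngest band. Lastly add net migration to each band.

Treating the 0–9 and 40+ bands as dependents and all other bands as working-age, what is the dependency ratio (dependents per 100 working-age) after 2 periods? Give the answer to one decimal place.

133.4

After projecting period 1:
Births: 15000 * 0.291 = 4365
10–19: 7000 * 0.978 = 6846
20–29: 4400 * 0.956 = 4206
30–39: 4500 * 0.962 = 4329
40+: 15000 * 0.956 + 12500 * 0.654 = 14340 + 8175 = 22515
Net migration: 0–9 − 60 → 4305; 10–19 − 280 → 6566; 20–29 + 350 → 4556; 30–39 + 320 → 4649; 40+ − 60 → 22455
Population now: 0–9=4305, 10–19=6566, 20–29=4556, 30–39=4649, 40+=22455
After projecting period 2:
Births: 4649 * 0.291 = 1353
10–19: 4305 * 0.978 = 4210
20–29: 6566 * 0.956 = 6277
30–39: 4556 * 0.962 = 4383
40+: 4649 * 0.956 + 22455 * 0.654 = 4444 + 14686 = 19130
Net migration: 0–9 − 60 → 1293; 10–19 − 280 → 3930; 20–29 + 350 → 6627; 30–39 + 320 → 4703; 40+ − 60 → 19070
Population now: 0–9=1293, 10–19=3930, 20–29=6627, 30–39=4703, 40+=19070
Dependents (band 0–9 + band 40+) = 1293 + 19070 = 20363; working-age = 15260; ratio = 20363/15260 × 100 = 133.4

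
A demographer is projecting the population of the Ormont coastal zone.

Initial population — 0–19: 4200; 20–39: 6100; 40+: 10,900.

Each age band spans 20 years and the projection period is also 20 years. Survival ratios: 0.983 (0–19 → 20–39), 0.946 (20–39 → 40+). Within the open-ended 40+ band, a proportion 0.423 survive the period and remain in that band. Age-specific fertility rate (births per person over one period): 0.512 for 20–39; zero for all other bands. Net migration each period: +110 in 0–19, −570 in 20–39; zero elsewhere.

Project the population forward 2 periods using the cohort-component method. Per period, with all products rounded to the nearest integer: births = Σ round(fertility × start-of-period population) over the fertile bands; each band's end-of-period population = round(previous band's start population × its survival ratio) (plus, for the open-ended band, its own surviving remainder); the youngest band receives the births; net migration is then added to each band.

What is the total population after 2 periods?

— Period 1 —
Births: 6100 × 0.512 = 3123
20–39: 4200 × 0.983 = 4129
40+: 6100 × 0.946 + 10900 × 0.423 = 5771 + 4611 = 10382
Net migration: 0–19 + 110 → 3233; 20–39 − 570 → 3559
→ [3233, 3559, 10382]
— Period 2 —
Births: 3559 × 0.512 = 1822
20–39: 3233 × 0.983 = 3178
40+: 3559 × 0.946 + 10382 × 0.423 = 3367 + 4392 = 7759
Net migration: 0–19 + 110 → 1932; 20–39 − 570 → 2608
→ [1932, 2608, 7759]
Total after period 2: 1932 + 2608 + 7759 = 12299

12299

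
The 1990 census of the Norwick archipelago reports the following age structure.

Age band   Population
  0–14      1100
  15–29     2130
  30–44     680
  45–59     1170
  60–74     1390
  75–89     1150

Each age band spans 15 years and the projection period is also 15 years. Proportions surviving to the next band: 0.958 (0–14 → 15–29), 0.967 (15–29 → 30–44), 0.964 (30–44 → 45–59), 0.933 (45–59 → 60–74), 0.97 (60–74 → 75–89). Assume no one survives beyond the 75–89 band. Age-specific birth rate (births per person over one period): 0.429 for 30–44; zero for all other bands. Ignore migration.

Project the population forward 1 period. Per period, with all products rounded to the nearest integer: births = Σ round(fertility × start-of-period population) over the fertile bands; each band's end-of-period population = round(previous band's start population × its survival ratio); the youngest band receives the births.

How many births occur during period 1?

292

— Period 1 —
Births: 680 * 0.429 = 292
15–29: 1100 * 0.958 = 1054
30–44: 2130 * 0.967 = 2060
45–59: 680 * 0.964 = 656
60–74: 1170 * 0.933 = 1092
75–89: 1390 * 0.97 = 1348
End of period: [292, 1054, 2060, 656, 1092, 1348]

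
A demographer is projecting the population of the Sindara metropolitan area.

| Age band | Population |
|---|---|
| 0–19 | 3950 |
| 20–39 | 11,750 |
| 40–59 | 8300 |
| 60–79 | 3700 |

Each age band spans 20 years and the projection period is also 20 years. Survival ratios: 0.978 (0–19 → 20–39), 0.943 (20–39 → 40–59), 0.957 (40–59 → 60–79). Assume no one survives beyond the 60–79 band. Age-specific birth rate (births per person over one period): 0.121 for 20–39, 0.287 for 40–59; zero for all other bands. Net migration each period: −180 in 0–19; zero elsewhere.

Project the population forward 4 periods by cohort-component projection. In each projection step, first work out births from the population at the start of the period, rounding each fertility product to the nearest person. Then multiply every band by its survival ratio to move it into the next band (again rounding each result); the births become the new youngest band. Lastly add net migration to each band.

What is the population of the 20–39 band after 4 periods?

Call the groups 1 to 4, youngest first.
— Period 1 —
Births: 11750 × 0.121 = 1422  |  8300 × 0.287 = 2382 → total 3804
Group 2: 3950 × 0.978 = 3863
Group 3: 11750 × 0.943 = 11080
Group 4: 8300 × 0.957 = 7943
Net migration: Group 1 − 180 → 3624
Giving 3624 / 3863 / 11080 / 7943.
— Period 2 —
Births: 3863 × 0.121 = 467  |  11080 × 0.287 = 3180 → total 3647
Group 2: 3624 × 0.978 = 3544
Group 3: 3863 × 0.943 = 3643
Group 4: 11080 × 0.957 = 10604
Net migration: Group 1 − 180 → 3467
Giving 3467 / 3544 / 3643 / 10604.
— Period 3 —
Births: 3544 × 0.121 = 429  |  3643 × 0.287 = 1046 → total 1475
Group 2: 3467 × 0.978 = 3391
Group 3: 3544 × 0.943 = 3342
Group 4: 3643 × 0.957 = 3486
Net migration: Group 1 − 180 → 1295
Giving 1295 / 3391 / 3342 / 3486.
— Period 4 —
Births: 3391 × 0.121 = 410  |  3342 × 0.287 = 959 → total 1369
Group 2: 1295 × 0.978 = 1267
Group 3: 3391 × 0.943 = 3198
Group 4: 3342 × 0.957 = 3198
Net migration: Group 1 − 180 → 1189
Giving 1189 / 1267 / 3198 / 3198.

1267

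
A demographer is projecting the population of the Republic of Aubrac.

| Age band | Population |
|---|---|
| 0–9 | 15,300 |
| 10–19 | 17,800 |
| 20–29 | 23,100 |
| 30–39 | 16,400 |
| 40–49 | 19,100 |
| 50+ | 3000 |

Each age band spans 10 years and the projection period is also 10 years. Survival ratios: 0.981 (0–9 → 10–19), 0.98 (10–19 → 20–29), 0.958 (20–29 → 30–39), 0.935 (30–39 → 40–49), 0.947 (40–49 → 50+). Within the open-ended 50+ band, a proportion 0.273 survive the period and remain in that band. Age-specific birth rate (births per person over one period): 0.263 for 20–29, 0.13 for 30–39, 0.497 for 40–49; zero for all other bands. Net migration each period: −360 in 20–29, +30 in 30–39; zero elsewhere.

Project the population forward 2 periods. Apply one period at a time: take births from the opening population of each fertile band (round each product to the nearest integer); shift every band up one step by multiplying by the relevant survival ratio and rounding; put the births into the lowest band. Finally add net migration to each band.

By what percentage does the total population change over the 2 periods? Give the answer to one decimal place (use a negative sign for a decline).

Let group 1 be 0–9 through group 6 = 50+.
[period 1]
Births: 23100 × 0.263 = 6075, 16400 × 0.13 = 2132, 19100 × 0.497 = 9493 → total 17700
Group 2: 15300 × 0.981 = 15009
Group 3: 17800 × 0.98 = 17444
Group 4: 23100 × 0.958 = 22130
Group 5: 16400 × 0.935 = 15334
Group 6: 19100 × 0.947 + 3000 × 0.273 = 18088 + 819 = 18907
Net migration: Group 3 − 360 → 17084; Group 4 + 30 → 22160
End of period: [17700, 15009, 17084, 22160, 15334, 18907]
[period 2]
Births: 17084 × 0.263 = 4493, 22160 × 0.13 = 2881, 15334 × 0.497 = 7621 → total 14995
Group 2: 17700 × 0.981 = 17364
Group 3: 15009 × 0.98 = 14709
Group 4: 17084 × 0.958 = 16366
Group 5: 22160 × 0.935 = 20720
Group 6: 15334 × 0.947 + 18907 × 0.273 = 14521 + 5162 = 19683
Net migration: Group 3 − 360 → 14349; Group 4 + 30 → 16396
End of period: [14995, 17364, 14349, 16396, 20720, 19683]
Total: 94700 → 103507; change = 8807; percentage change = 9.3%

9.3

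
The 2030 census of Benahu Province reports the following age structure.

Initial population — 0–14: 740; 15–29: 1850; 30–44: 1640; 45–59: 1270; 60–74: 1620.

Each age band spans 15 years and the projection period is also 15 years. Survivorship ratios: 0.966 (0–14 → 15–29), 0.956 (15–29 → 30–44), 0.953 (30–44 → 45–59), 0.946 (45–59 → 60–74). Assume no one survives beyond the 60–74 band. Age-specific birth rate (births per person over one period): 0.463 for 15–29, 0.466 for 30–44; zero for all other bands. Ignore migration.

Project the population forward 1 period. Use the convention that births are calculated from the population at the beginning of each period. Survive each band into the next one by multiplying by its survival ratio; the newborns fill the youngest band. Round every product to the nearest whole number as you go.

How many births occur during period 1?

1621

Numbering the bands 1..5 from youngest to oldest:
— Period 1 —
Births: 1850 × 0.463 = 857, 1640 × 0.466 = 764 — total 1621
Band 2: 740 × 0.966 = 715
Band 3: 1850 × 0.956 = 1769
Band 4: 1640 × 0.953 = 1563
Band 5: 1270 × 0.946 = 1201
End of period: [1621, 715, 1769, 1563, 1201]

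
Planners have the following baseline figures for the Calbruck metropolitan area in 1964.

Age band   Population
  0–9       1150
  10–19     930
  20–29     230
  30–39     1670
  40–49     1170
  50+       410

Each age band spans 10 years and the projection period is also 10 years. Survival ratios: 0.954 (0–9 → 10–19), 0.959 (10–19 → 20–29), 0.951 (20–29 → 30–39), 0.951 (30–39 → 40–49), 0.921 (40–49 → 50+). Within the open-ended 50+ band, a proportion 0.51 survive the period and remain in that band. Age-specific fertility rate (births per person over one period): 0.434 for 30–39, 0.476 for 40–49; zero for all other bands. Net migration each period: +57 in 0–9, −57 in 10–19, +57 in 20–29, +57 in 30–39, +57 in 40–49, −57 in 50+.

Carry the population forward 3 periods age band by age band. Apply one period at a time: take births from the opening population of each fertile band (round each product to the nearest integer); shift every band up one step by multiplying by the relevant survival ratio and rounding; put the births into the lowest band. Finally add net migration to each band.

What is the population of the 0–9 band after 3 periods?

625

Numbering the bands 1..6 from youngest to oldest:
— Period 1 —
Births: 1670 * 0.434 = 725, 1170 * 0.476 = 557 → total 1282
Band 2: 1150 * 0.954 = 1097
Band 3: 930 * 0.959 = 892
Band 4: 230 * 0.951 = 219
Band 5: 1670 * 0.951 = 1588
Band 6: 1170 * 0.921 + 410 * 0.51 = 1078 + 209 = 1287
Net migration: Band 1 + 57 → 1339; Band 2 − 57 → 1040; Band 3 + 57 → 949; Band 4 + 57 → 276; Band 5 + 57 → 1645; Band 6 − 57 → 1230
End of period: [1339, 1040, 949, 276, 1645, 1230]
— Period 2 —
Births: 276 * 0.434 = 120, 1645 * 0.476 = 783 → total 903
Band 2: 1339 * 0.954 = 1277
Band 3: 1040 * 0.959 = 997
Band 4: 949 * 0.951 = 902
Band 5: 276 * 0.951 = 262
Band 6: 1645 * 0.921 + 1230 * 0.51 = 1515 + 627 = 2142
Net migration: Band 1 + 57 → 960; Band 2 − 57 → 1220; Band 3 + 57 → 1054; Band 4 + 57 → 959; Band 5 + 57 → 319; Band 6 − 57 → 2085
End of period: [960, 1220, 1054, 959, 319, 2085]
— Period 3 —
Births: 959 * 0.434 = 416, 319 * 0.476 = 152 → total 568
Band 2: 960 * 0.954 = 916
Band 3: 1220 * 0.959 = 1170
Band 4: 1054 * 0.951 = 1002
Band 5: 959 * 0.951 = 912
Band 6: 319 * 0.921 + 2085 * 0.51 = 294 + 1063 = 1357
Net migration: Band 1 + 57 → 625; Band 2 − 57 → 859; Band 3 + 57 → 1227; Band 4 + 57 → 1059; Band 5 + 57 → 969; Band 6 − 57 → 1300
End of period: [625, 859, 1227, 1059, 969, 1300]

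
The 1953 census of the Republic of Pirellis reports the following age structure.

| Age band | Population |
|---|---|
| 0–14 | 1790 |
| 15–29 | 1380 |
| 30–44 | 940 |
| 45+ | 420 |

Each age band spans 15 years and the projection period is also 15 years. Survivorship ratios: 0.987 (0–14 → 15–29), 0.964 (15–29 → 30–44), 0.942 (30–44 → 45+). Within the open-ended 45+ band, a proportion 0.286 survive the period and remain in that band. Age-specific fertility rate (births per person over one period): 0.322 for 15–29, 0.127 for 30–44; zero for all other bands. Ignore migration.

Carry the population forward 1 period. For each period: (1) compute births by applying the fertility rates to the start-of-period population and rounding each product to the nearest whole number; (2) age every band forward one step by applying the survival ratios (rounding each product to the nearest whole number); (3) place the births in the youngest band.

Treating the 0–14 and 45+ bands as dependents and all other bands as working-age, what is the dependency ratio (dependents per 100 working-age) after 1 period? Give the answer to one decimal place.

50.6

Period 1:
Births: 1380 × 0.322 = 444 ; 940 × 0.127 = 119 ⇒ total 563
15–29: 1790 × 0.987 = 1767
30–44: 1380 × 0.964 = 1330
45+: 940 × 0.942 + 420 × 0.286 = 885 + 120 = 1005
End of period: [563, 1767, 1330, 1005]
Dependents (band 0–14 + band 45+) = 563 + 1005 = 1568; working-age = 3097; ratio = 1568/3097 × 100 = 50.6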